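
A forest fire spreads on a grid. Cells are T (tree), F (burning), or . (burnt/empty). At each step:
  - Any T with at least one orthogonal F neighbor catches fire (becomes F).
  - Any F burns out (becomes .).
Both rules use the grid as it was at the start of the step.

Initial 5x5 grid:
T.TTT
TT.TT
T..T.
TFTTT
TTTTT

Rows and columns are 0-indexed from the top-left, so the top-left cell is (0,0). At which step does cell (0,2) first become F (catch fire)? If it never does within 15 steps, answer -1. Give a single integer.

Step 1: cell (0,2)='T' (+3 fires, +1 burnt)
Step 2: cell (0,2)='T' (+4 fires, +3 burnt)
Step 3: cell (0,2)='T' (+4 fires, +4 burnt)
Step 4: cell (0,2)='T' (+4 fires, +4 burnt)
Step 5: cell (0,2)='T' (+2 fires, +4 burnt)
Step 6: cell (0,2)='F' (+2 fires, +2 burnt)
  -> target ignites at step 6
Step 7: cell (0,2)='.' (+0 fires, +2 burnt)
  fire out at step 7

6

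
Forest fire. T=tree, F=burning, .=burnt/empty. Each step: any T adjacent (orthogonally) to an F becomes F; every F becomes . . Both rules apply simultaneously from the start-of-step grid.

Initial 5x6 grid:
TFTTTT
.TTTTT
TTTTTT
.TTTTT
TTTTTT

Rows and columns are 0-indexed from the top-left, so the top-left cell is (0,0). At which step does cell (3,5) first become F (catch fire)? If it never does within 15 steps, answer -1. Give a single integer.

Step 1: cell (3,5)='T' (+3 fires, +1 burnt)
Step 2: cell (3,5)='T' (+3 fires, +3 burnt)
Step 3: cell (3,5)='T' (+5 fires, +3 burnt)
Step 4: cell (3,5)='T' (+5 fires, +5 burnt)
Step 5: cell (3,5)='T' (+5 fires, +5 burnt)
Step 6: cell (3,5)='T' (+3 fires, +5 burnt)
Step 7: cell (3,5)='F' (+2 fires, +3 burnt)
  -> target ignites at step 7
Step 8: cell (3,5)='.' (+1 fires, +2 burnt)
Step 9: cell (3,5)='.' (+0 fires, +1 burnt)
  fire out at step 9

7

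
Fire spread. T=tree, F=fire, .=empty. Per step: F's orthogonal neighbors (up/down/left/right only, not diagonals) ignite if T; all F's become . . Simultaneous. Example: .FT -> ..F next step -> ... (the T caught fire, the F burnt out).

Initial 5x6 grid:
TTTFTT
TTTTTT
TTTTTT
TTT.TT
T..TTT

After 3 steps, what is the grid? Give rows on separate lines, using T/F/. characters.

Step 1: 3 trees catch fire, 1 burn out
  TTF.FT
  TTTFTT
  TTTTTT
  TTT.TT
  T..TTT
Step 2: 5 trees catch fire, 3 burn out
  TF...F
  TTF.FT
  TTTFTT
  TTT.TT
  T..TTT
Step 3: 5 trees catch fire, 5 burn out
  F.....
  TF...F
  TTF.FT
  TTT.TT
  T..TTT

F.....
TF...F
TTF.FT
TTT.TT
T..TTT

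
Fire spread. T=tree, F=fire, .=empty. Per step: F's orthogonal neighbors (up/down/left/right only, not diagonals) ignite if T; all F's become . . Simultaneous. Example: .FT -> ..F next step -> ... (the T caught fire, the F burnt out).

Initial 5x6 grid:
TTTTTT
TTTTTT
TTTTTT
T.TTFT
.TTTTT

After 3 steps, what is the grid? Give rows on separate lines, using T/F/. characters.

Step 1: 4 trees catch fire, 1 burn out
  TTTTTT
  TTTTTT
  TTTTFT
  T.TF.F
  .TTTFT
Step 2: 6 trees catch fire, 4 burn out
  TTTTTT
  TTTTFT
  TTTF.F
  T.F...
  .TTF.F
Step 3: 5 trees catch fire, 6 burn out
  TTTTFT
  TTTF.F
  TTF...
  T.....
  .TF...

TTTTFT
TTTF.F
TTF...
T.....
.TF...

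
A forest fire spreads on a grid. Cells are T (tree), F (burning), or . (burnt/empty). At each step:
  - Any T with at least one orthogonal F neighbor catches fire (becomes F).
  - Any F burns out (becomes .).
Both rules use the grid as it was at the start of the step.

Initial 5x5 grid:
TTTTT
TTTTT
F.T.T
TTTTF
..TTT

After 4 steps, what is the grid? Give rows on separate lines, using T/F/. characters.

Step 1: 5 trees catch fire, 2 burn out
  TTTTT
  FTTTT
  ..T.F
  FTTF.
  ..TTF
Step 2: 6 trees catch fire, 5 burn out
  FTTTT
  .FTTF
  ..T..
  .FF..
  ..TF.
Step 3: 6 trees catch fire, 6 burn out
  .FTTF
  ..FF.
  ..F..
  .....
  ..F..
Step 4: 2 trees catch fire, 6 burn out
  ..FF.
  .....
  .....
  .....
  .....

..FF.
.....
.....
.....
.....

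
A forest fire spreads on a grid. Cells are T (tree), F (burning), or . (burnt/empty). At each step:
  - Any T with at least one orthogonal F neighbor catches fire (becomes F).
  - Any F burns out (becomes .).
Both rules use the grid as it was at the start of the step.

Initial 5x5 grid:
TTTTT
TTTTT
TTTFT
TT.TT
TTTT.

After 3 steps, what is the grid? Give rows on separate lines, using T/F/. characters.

Step 1: 4 trees catch fire, 1 burn out
  TTTTT
  TTTFT
  TTF.F
  TT.FT
  TTTT.
Step 2: 6 trees catch fire, 4 burn out
  TTTFT
  TTF.F
  TF...
  TT..F
  TTTF.
Step 3: 6 trees catch fire, 6 burn out
  TTF.F
  TF...
  F....
  TF...
  TTF..

TTF.F
TF...
F....
TF...
TTF..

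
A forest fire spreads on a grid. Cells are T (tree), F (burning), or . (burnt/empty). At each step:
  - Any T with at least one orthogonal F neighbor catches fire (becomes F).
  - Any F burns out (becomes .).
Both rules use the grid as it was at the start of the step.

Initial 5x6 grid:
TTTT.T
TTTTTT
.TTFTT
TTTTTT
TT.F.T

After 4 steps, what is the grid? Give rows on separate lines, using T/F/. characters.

Step 1: 4 trees catch fire, 2 burn out
  TTTT.T
  TTTFTT
  .TF.FT
  TTTFTT
  TT...T
Step 2: 7 trees catch fire, 4 burn out
  TTTF.T
  TTF.FT
  .F...F
  TTF.FT
  TT...T
Step 3: 5 trees catch fire, 7 burn out
  TTF..T
  TF...F
  ......
  TF...F
  TT...T
Step 4: 6 trees catch fire, 5 burn out
  TF...F
  F.....
  ......
  F.....
  TF...F

TF...F
F.....
......
F.....
TF...F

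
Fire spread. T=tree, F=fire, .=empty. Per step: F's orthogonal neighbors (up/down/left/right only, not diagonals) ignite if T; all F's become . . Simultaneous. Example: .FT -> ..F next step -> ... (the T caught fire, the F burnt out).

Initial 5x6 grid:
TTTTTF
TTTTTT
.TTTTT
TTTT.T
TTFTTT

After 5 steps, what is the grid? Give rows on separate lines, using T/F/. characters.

Step 1: 5 trees catch fire, 2 burn out
  TTTTF.
  TTTTTF
  .TTTTT
  TTFT.T
  TF.FTT
Step 2: 8 trees catch fire, 5 burn out
  TTTF..
  TTTTF.
  .TFTTF
  TF.F.T
  F...FT
Step 3: 9 trees catch fire, 8 burn out
  TTF...
  TTFF..
  .F.FF.
  F....F
  .....F
Step 4: 2 trees catch fire, 9 burn out
  TF....
  TF....
  ......
  ......
  ......
Step 5: 2 trees catch fire, 2 burn out
  F.....
  F.....
  ......
  ......
  ......

F.....
F.....
......
......
......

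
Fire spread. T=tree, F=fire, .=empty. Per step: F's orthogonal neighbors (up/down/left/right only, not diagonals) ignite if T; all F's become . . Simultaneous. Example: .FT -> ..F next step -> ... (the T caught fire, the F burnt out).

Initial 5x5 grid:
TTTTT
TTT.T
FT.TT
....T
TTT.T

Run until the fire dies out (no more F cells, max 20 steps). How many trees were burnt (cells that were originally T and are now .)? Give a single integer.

Answer: 14

Derivation:
Step 1: +2 fires, +1 burnt (F count now 2)
Step 2: +2 fires, +2 burnt (F count now 2)
Step 3: +2 fires, +2 burnt (F count now 2)
Step 4: +1 fires, +2 burnt (F count now 1)
Step 5: +1 fires, +1 burnt (F count now 1)
Step 6: +1 fires, +1 burnt (F count now 1)
Step 7: +1 fires, +1 burnt (F count now 1)
Step 8: +1 fires, +1 burnt (F count now 1)
Step 9: +2 fires, +1 burnt (F count now 2)
Step 10: +1 fires, +2 burnt (F count now 1)
Step 11: +0 fires, +1 burnt (F count now 0)
Fire out after step 11
Initially T: 17, now '.': 22
Total burnt (originally-T cells now '.'): 14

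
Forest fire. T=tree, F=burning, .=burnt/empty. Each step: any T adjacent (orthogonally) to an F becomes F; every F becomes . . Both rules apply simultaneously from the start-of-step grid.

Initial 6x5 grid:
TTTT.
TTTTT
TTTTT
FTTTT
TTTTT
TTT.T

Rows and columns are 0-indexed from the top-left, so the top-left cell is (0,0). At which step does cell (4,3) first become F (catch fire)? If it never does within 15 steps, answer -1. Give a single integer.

Step 1: cell (4,3)='T' (+3 fires, +1 burnt)
Step 2: cell (4,3)='T' (+5 fires, +3 burnt)
Step 3: cell (4,3)='T' (+6 fires, +5 burnt)
Step 4: cell (4,3)='F' (+6 fires, +6 burnt)
  -> target ignites at step 4
Step 5: cell (4,3)='.' (+4 fires, +6 burnt)
Step 6: cell (4,3)='.' (+3 fires, +4 burnt)
Step 7: cell (4,3)='.' (+0 fires, +3 burnt)
  fire out at step 7

4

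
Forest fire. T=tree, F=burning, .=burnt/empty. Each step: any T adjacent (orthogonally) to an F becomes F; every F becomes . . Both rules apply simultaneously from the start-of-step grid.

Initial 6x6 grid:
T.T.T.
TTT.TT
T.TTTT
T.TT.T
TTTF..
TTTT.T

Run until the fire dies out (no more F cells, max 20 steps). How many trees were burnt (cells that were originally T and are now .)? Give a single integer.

Step 1: +3 fires, +1 burnt (F count now 3)
Step 2: +4 fires, +3 burnt (F count now 4)
Step 3: +4 fires, +4 burnt (F count now 4)
Step 4: +5 fires, +4 burnt (F count now 5)
Step 5: +6 fires, +5 burnt (F count now 6)
Step 6: +1 fires, +6 burnt (F count now 1)
Step 7: +1 fires, +1 burnt (F count now 1)
Step 8: +0 fires, +1 burnt (F count now 0)
Fire out after step 8
Initially T: 25, now '.': 35
Total burnt (originally-T cells now '.'): 24

Answer: 24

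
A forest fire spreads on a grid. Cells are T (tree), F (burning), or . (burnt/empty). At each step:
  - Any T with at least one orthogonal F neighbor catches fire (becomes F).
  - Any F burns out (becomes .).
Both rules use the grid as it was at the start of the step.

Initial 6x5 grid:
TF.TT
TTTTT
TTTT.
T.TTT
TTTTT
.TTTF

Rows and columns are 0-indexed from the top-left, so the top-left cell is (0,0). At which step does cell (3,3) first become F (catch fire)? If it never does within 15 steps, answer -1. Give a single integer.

Step 1: cell (3,3)='T' (+4 fires, +2 burnt)
Step 2: cell (3,3)='T' (+6 fires, +4 burnt)
Step 3: cell (3,3)='F' (+6 fires, +6 burnt)
  -> target ignites at step 3
Step 4: cell (3,3)='.' (+6 fires, +6 burnt)
Step 5: cell (3,3)='.' (+2 fires, +6 burnt)
Step 6: cell (3,3)='.' (+0 fires, +2 burnt)
  fire out at step 6

3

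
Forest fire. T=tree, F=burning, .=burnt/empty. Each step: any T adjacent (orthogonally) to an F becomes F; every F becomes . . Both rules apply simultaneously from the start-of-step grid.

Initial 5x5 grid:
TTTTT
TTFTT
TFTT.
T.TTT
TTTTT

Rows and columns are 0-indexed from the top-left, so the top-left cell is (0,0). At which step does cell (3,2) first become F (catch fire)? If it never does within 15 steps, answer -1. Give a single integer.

Step 1: cell (3,2)='T' (+5 fires, +2 burnt)
Step 2: cell (3,2)='F' (+7 fires, +5 burnt)
  -> target ignites at step 2
Step 3: cell (3,2)='.' (+5 fires, +7 burnt)
Step 4: cell (3,2)='.' (+3 fires, +5 burnt)
Step 5: cell (3,2)='.' (+1 fires, +3 burnt)
Step 6: cell (3,2)='.' (+0 fires, +1 burnt)
  fire out at step 6

2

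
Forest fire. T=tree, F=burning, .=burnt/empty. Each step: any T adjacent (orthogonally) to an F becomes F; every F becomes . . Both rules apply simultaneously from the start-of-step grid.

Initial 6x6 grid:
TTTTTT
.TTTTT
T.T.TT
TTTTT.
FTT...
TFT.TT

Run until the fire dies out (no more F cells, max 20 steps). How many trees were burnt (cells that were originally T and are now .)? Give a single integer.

Answer: 24

Derivation:
Step 1: +4 fires, +2 burnt (F count now 4)
Step 2: +3 fires, +4 burnt (F count now 3)
Step 3: +1 fires, +3 burnt (F count now 1)
Step 4: +2 fires, +1 burnt (F count now 2)
Step 5: +2 fires, +2 burnt (F count now 2)
Step 6: +4 fires, +2 burnt (F count now 4)
Step 7: +4 fires, +4 burnt (F count now 4)
Step 8: +3 fires, +4 burnt (F count now 3)
Step 9: +1 fires, +3 burnt (F count now 1)
Step 10: +0 fires, +1 burnt (F count now 0)
Fire out after step 10
Initially T: 26, now '.': 34
Total burnt (originally-T cells now '.'): 24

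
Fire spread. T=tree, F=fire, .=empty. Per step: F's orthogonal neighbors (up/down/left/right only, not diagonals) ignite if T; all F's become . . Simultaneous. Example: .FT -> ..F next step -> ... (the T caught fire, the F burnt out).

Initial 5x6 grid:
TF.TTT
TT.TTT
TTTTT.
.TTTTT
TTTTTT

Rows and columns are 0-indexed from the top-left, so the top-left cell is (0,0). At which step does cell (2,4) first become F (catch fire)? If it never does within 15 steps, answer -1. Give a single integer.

Step 1: cell (2,4)='T' (+2 fires, +1 burnt)
Step 2: cell (2,4)='T' (+2 fires, +2 burnt)
Step 3: cell (2,4)='T' (+3 fires, +2 burnt)
Step 4: cell (2,4)='T' (+3 fires, +3 burnt)
Step 5: cell (2,4)='F' (+5 fires, +3 burnt)
  -> target ignites at step 5
Step 6: cell (2,4)='.' (+4 fires, +5 burnt)
Step 7: cell (2,4)='.' (+4 fires, +4 burnt)
Step 8: cell (2,4)='.' (+2 fires, +4 burnt)
Step 9: cell (2,4)='.' (+0 fires, +2 burnt)
  fire out at step 9

5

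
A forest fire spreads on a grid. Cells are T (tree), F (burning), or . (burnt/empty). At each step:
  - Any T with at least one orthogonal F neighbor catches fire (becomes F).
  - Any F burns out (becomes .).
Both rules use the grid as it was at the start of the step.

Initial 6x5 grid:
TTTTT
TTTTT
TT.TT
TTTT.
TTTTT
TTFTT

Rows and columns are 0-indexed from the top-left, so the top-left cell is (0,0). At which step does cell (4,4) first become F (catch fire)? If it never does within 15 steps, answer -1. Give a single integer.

Step 1: cell (4,4)='T' (+3 fires, +1 burnt)
Step 2: cell (4,4)='T' (+5 fires, +3 burnt)
Step 3: cell (4,4)='F' (+4 fires, +5 burnt)
  -> target ignites at step 3
Step 4: cell (4,4)='.' (+3 fires, +4 burnt)
Step 5: cell (4,4)='.' (+4 fires, +3 burnt)
Step 6: cell (4,4)='.' (+5 fires, +4 burnt)
Step 7: cell (4,4)='.' (+3 fires, +5 burnt)
Step 8: cell (4,4)='.' (+0 fires, +3 burnt)
  fire out at step 8

3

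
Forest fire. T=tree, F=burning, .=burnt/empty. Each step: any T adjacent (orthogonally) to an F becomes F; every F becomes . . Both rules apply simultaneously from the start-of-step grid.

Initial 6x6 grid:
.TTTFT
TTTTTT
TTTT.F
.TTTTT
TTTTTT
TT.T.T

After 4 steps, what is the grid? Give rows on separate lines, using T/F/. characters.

Step 1: 5 trees catch fire, 2 burn out
  .TTF.F
  TTTTFF
  TTTT..
  .TTTTF
  TTTTTT
  TT.T.T
Step 2: 4 trees catch fire, 5 burn out
  .TF...
  TTTF..
  TTTT..
  .TTTF.
  TTTTTF
  TT.T.T
Step 3: 6 trees catch fire, 4 burn out
  .F....
  TTF...
  TTTF..
  .TTF..
  TTTTF.
  TT.T.F
Step 4: 4 trees catch fire, 6 burn out
  ......
  TF....
  TTF...
  .TF...
  TTTF..
  TT.T..

......
TF....
TTF...
.TF...
TTTF..
TT.T..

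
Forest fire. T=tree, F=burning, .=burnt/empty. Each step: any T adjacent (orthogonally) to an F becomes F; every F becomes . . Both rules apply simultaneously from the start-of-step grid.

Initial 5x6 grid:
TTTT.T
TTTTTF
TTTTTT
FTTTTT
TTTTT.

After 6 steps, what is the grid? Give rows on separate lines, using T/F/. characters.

Step 1: 6 trees catch fire, 2 burn out
  TTTT.F
  TTTTF.
  FTTTTF
  .FTTTT
  FTTTT.
Step 2: 7 trees catch fire, 6 burn out
  TTTT..
  FTTF..
  .FTTF.
  ..FTTF
  .FTTT.
Step 3: 9 trees catch fire, 7 burn out
  FTTF..
  .FF...
  ..FF..
  ...FF.
  ..FTT.
Step 4: 4 trees catch fire, 9 burn out
  .FF...
  ......
  ......
  ......
  ...FF.
Step 5: 0 trees catch fire, 4 burn out
  ......
  ......
  ......
  ......
  ......
Step 6: 0 trees catch fire, 0 burn out
  ......
  ......
  ......
  ......
  ......

......
......
......
......
......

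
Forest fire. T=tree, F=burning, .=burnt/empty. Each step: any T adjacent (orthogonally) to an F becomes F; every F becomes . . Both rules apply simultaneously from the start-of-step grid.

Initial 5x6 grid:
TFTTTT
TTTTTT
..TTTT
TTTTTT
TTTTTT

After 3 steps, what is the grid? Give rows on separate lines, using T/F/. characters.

Step 1: 3 trees catch fire, 1 burn out
  F.FTTT
  TFTTTT
  ..TTTT
  TTTTTT
  TTTTTT
Step 2: 3 trees catch fire, 3 burn out
  ...FTT
  F.FTTT
  ..TTTT
  TTTTTT
  TTTTTT
Step 3: 3 trees catch fire, 3 burn out
  ....FT
  ...FTT
  ..FTTT
  TTTTTT
  TTTTTT

....FT
...FTT
..FTTT
TTTTTT
TTTTTT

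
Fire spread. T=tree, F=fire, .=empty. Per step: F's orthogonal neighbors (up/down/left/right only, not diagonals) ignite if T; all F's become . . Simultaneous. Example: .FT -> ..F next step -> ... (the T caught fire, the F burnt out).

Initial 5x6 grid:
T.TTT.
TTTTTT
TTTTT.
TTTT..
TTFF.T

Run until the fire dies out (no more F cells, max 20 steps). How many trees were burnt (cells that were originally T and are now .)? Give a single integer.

Answer: 21

Derivation:
Step 1: +3 fires, +2 burnt (F count now 3)
Step 2: +4 fires, +3 burnt (F count now 4)
Step 3: +5 fires, +4 burnt (F count now 5)
Step 4: +5 fires, +5 burnt (F count now 5)
Step 5: +3 fires, +5 burnt (F count now 3)
Step 6: +1 fires, +3 burnt (F count now 1)
Step 7: +0 fires, +1 burnt (F count now 0)
Fire out after step 7
Initially T: 22, now '.': 29
Total burnt (originally-T cells now '.'): 21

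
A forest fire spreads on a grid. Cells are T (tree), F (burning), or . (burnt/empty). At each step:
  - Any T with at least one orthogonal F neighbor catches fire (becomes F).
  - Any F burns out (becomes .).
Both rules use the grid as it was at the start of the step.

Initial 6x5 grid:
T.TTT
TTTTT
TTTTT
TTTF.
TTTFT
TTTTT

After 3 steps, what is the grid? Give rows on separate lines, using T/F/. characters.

Step 1: 5 trees catch fire, 2 burn out
  T.TTT
  TTTTT
  TTTFT
  TTF..
  TTF.F
  TTTFT
Step 2: 7 trees catch fire, 5 burn out
  T.TTT
  TTTFT
  TTF.F
  TF...
  TF...
  TTF.F
Step 3: 7 trees catch fire, 7 burn out
  T.TFT
  TTF.F
  TF...
  F....
  F....
  TF...

T.TFT
TTF.F
TF...
F....
F....
TF...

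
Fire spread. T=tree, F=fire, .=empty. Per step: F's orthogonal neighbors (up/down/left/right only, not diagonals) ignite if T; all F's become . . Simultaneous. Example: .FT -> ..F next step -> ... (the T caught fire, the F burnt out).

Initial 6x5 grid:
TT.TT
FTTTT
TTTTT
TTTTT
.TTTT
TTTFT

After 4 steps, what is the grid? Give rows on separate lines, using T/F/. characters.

Step 1: 6 trees catch fire, 2 burn out
  FT.TT
  .FTTT
  FTTTT
  TTTTT
  .TTFT
  TTF.F
Step 2: 8 trees catch fire, 6 burn out
  .F.TT
  ..FTT
  .FTTT
  FTTFT
  .TF.F
  TF...
Step 3: 8 trees catch fire, 8 burn out
  ...TT
  ...FT
  ..FFT
  .FF.F
  .F...
  F....
Step 4: 3 trees catch fire, 8 burn out
  ...FT
  ....F
  ....F
  .....
  .....
  .....

...FT
....F
....F
.....
.....
.....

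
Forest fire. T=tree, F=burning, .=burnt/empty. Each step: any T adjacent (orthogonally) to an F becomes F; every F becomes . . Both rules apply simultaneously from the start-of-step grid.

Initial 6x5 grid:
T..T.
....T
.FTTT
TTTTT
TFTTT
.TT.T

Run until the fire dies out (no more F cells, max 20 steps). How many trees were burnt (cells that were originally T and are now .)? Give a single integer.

Step 1: +5 fires, +2 burnt (F count now 5)
Step 2: +5 fires, +5 burnt (F count now 5)
Step 3: +3 fires, +5 burnt (F count now 3)
Step 4: +3 fires, +3 burnt (F count now 3)
Step 5: +0 fires, +3 burnt (F count now 0)
Fire out after step 5
Initially T: 18, now '.': 28
Total burnt (originally-T cells now '.'): 16

Answer: 16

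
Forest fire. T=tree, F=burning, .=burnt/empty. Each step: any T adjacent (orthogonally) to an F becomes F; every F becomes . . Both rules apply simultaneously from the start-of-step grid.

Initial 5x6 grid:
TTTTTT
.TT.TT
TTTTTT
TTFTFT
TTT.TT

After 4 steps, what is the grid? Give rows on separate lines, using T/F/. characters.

Step 1: 7 trees catch fire, 2 burn out
  TTTTTT
  .TT.TT
  TTFTFT
  TF.F.F
  TTF.FT
Step 2: 8 trees catch fire, 7 burn out
  TTTTTT
  .TF.FT
  TF.F.F
  F.....
  TF...F
Step 3: 6 trees catch fire, 8 burn out
  TTFTFT
  .F...F
  F.....
  ......
  F.....
Step 4: 3 trees catch fire, 6 burn out
  TF.F.F
  ......
  ......
  ......
  ......

TF.F.F
......
......
......
......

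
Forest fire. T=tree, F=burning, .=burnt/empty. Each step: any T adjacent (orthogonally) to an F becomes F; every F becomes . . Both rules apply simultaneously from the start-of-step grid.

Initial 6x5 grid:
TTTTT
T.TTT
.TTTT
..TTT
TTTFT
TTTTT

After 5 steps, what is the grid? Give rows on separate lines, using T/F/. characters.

Step 1: 4 trees catch fire, 1 burn out
  TTTTT
  T.TTT
  .TTTT
  ..TFT
  TTF.F
  TTTFT
Step 2: 6 trees catch fire, 4 burn out
  TTTTT
  T.TTT
  .TTFT
  ..F.F
  TF...
  TTF.F
Step 3: 5 trees catch fire, 6 burn out
  TTTTT
  T.TFT
  .TF.F
  .....
  F....
  TF...
Step 4: 5 trees catch fire, 5 burn out
  TTTFT
  T.F.F
  .F...
  .....
  .....
  F....
Step 5: 2 trees catch fire, 5 burn out
  TTF.F
  T....
  .....
  .....
  .....
  .....

TTF.F
T....
.....
.....
.....
.....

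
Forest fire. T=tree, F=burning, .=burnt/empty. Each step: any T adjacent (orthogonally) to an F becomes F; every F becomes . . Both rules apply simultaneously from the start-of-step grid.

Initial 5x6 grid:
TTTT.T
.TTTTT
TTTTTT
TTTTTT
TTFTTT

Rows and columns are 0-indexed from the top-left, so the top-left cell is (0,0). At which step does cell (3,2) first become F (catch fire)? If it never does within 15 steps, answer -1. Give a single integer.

Step 1: cell (3,2)='F' (+3 fires, +1 burnt)
  -> target ignites at step 1
Step 2: cell (3,2)='.' (+5 fires, +3 burnt)
Step 3: cell (3,2)='.' (+6 fires, +5 burnt)
Step 4: cell (3,2)='.' (+6 fires, +6 burnt)
Step 5: cell (3,2)='.' (+4 fires, +6 burnt)
Step 6: cell (3,2)='.' (+2 fires, +4 burnt)
Step 7: cell (3,2)='.' (+1 fires, +2 burnt)
Step 8: cell (3,2)='.' (+0 fires, +1 burnt)
  fire out at step 8

1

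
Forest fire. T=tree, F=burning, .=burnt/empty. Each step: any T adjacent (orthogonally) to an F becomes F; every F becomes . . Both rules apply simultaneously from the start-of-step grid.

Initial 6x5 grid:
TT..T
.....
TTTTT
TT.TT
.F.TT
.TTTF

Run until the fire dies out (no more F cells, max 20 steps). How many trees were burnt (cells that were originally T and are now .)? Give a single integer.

Answer: 14

Derivation:
Step 1: +4 fires, +2 burnt (F count now 4)
Step 2: +5 fires, +4 burnt (F count now 5)
Step 3: +4 fires, +5 burnt (F count now 4)
Step 4: +1 fires, +4 burnt (F count now 1)
Step 5: +0 fires, +1 burnt (F count now 0)
Fire out after step 5
Initially T: 17, now '.': 27
Total burnt (originally-T cells now '.'): 14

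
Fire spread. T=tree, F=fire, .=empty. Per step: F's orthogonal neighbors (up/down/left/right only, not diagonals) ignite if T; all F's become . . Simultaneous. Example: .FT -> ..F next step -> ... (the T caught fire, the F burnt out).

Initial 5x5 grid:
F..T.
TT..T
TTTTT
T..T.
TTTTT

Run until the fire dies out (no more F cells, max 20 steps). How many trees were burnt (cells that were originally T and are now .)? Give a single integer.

Step 1: +1 fires, +1 burnt (F count now 1)
Step 2: +2 fires, +1 burnt (F count now 2)
Step 3: +2 fires, +2 burnt (F count now 2)
Step 4: +2 fires, +2 burnt (F count now 2)
Step 5: +2 fires, +2 burnt (F count now 2)
Step 6: +3 fires, +2 burnt (F count now 3)
Step 7: +2 fires, +3 burnt (F count now 2)
Step 8: +1 fires, +2 burnt (F count now 1)
Step 9: +0 fires, +1 burnt (F count now 0)
Fire out after step 9
Initially T: 16, now '.': 24
Total burnt (originally-T cells now '.'): 15

Answer: 15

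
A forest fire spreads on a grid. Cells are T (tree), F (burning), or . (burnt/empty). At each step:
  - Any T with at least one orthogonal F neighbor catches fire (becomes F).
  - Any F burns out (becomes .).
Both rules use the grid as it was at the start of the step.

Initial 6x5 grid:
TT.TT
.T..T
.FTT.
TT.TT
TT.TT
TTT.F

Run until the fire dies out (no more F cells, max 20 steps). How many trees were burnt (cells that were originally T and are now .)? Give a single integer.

Step 1: +4 fires, +2 burnt (F count now 4)
Step 2: +6 fires, +4 burnt (F count now 6)
Step 3: +4 fires, +6 burnt (F count now 4)
Step 4: +2 fires, +4 burnt (F count now 2)
Step 5: +0 fires, +2 burnt (F count now 0)
Fire out after step 5
Initially T: 19, now '.': 27
Total burnt (originally-T cells now '.'): 16

Answer: 16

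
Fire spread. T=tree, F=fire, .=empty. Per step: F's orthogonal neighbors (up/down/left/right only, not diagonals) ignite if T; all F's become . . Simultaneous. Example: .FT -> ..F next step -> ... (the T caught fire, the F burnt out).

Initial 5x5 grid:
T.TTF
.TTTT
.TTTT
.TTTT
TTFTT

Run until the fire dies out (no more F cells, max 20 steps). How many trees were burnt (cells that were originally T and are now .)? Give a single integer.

Step 1: +5 fires, +2 burnt (F count now 5)
Step 2: +8 fires, +5 burnt (F count now 8)
Step 3: +4 fires, +8 burnt (F count now 4)
Step 4: +1 fires, +4 burnt (F count now 1)
Step 5: +0 fires, +1 burnt (F count now 0)
Fire out after step 5
Initially T: 19, now '.': 24
Total burnt (originally-T cells now '.'): 18

Answer: 18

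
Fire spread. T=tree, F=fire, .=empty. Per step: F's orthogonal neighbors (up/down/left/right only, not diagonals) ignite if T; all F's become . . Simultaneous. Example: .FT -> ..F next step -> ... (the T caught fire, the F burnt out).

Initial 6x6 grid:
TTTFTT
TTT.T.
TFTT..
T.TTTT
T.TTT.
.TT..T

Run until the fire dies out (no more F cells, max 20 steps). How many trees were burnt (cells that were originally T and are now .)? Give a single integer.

Step 1: +5 fires, +2 burnt (F count now 5)
Step 2: +8 fires, +5 burnt (F count now 8)
Step 3: +4 fires, +8 burnt (F count now 4)
Step 4: +3 fires, +4 burnt (F count now 3)
Step 5: +3 fires, +3 burnt (F count now 3)
Step 6: +0 fires, +3 burnt (F count now 0)
Fire out after step 6
Initially T: 24, now '.': 35
Total burnt (originally-T cells now '.'): 23

Answer: 23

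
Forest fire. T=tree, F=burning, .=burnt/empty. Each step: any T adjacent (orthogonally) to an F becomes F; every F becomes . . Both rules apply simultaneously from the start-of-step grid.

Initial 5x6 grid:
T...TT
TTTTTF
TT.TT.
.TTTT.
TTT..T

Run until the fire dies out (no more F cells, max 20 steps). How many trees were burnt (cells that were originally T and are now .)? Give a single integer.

Answer: 19

Derivation:
Step 1: +2 fires, +1 burnt (F count now 2)
Step 2: +3 fires, +2 burnt (F count now 3)
Step 3: +3 fires, +3 burnt (F count now 3)
Step 4: +2 fires, +3 burnt (F count now 2)
Step 5: +3 fires, +2 burnt (F count now 3)
Step 6: +4 fires, +3 burnt (F count now 4)
Step 7: +1 fires, +4 burnt (F count now 1)
Step 8: +1 fires, +1 burnt (F count now 1)
Step 9: +0 fires, +1 burnt (F count now 0)
Fire out after step 9
Initially T: 20, now '.': 29
Total burnt (originally-T cells now '.'): 19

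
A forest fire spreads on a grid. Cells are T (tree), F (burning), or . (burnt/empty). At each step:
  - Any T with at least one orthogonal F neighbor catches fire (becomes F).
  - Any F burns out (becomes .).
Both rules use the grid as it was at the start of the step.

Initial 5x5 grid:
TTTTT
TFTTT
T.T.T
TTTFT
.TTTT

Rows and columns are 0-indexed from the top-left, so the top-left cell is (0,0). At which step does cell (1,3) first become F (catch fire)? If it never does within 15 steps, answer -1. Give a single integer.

Step 1: cell (1,3)='T' (+6 fires, +2 burnt)
Step 2: cell (1,3)='F' (+9 fires, +6 burnt)
  -> target ignites at step 2
Step 3: cell (1,3)='.' (+4 fires, +9 burnt)
Step 4: cell (1,3)='.' (+1 fires, +4 burnt)
Step 5: cell (1,3)='.' (+0 fires, +1 burnt)
  fire out at step 5

2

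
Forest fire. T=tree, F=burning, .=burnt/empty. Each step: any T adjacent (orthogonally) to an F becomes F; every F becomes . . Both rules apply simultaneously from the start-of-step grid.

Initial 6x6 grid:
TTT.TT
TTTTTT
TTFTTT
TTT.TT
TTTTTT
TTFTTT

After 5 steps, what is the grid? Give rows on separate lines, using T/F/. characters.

Step 1: 7 trees catch fire, 2 burn out
  TTT.TT
  TTFTTT
  TF.FTT
  TTF.TT
  TTFTTT
  TF.FTT
Step 2: 10 trees catch fire, 7 burn out
  TTF.TT
  TF.FTT
  F...FT
  TF..TT
  TF.FTT
  F...FT
Step 3: 9 trees catch fire, 10 burn out
  TF..TT
  F...FT
  .....F
  F...FT
  F...FT
  .....F
Step 4: 5 trees catch fire, 9 burn out
  F...FT
  .....F
  ......
  .....F
  .....F
  ......
Step 5: 1 trees catch fire, 5 burn out
  .....F
  ......
  ......
  ......
  ......
  ......

.....F
......
......
......
......
......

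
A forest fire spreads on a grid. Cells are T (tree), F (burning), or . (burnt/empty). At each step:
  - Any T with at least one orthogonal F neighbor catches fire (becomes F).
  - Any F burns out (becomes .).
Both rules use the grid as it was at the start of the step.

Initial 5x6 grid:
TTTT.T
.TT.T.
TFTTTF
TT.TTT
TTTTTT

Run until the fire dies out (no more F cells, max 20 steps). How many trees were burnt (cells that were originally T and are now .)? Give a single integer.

Step 1: +6 fires, +2 burnt (F count now 6)
Step 2: +8 fires, +6 burnt (F count now 8)
Step 3: +6 fires, +8 burnt (F count now 6)
Step 4: +2 fires, +6 burnt (F count now 2)
Step 5: +0 fires, +2 burnt (F count now 0)
Fire out after step 5
Initially T: 23, now '.': 29
Total burnt (originally-T cells now '.'): 22

Answer: 22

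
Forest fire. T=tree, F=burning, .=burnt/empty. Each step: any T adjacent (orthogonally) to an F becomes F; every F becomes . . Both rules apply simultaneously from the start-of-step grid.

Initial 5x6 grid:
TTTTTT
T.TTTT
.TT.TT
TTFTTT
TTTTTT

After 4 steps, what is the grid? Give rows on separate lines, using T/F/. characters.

Step 1: 4 trees catch fire, 1 burn out
  TTTTTT
  T.TTTT
  .TF.TT
  TF.FTT
  TTFTTT
Step 2: 6 trees catch fire, 4 burn out
  TTTTTT
  T.FTTT
  .F..TT
  F...FT
  TF.FTT
Step 3: 6 trees catch fire, 6 burn out
  TTFTTT
  T..FTT
  ....FT
  .....F
  F...FT
Step 4: 5 trees catch fire, 6 burn out
  TF.FTT
  T...FT
  .....F
  ......
  .....F

TF.FTT
T...FT
.....F
......
.....F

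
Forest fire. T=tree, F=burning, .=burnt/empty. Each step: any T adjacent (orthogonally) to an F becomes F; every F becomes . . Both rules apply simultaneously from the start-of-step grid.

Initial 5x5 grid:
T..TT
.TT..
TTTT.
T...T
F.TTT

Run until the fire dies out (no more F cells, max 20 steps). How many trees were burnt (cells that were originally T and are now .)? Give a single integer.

Step 1: +1 fires, +1 burnt (F count now 1)
Step 2: +1 fires, +1 burnt (F count now 1)
Step 3: +1 fires, +1 burnt (F count now 1)
Step 4: +2 fires, +1 burnt (F count now 2)
Step 5: +2 fires, +2 burnt (F count now 2)
Step 6: +0 fires, +2 burnt (F count now 0)
Fire out after step 6
Initially T: 14, now '.': 18
Total burnt (originally-T cells now '.'): 7

Answer: 7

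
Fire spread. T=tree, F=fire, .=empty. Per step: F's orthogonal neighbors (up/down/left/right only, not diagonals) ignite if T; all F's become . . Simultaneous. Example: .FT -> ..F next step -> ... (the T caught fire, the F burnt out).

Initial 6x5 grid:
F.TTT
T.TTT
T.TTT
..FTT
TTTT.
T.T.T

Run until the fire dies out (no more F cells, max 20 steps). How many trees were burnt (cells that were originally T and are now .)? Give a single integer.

Answer: 19

Derivation:
Step 1: +4 fires, +2 burnt (F count now 4)
Step 2: +7 fires, +4 burnt (F count now 7)
Step 3: +4 fires, +7 burnt (F count now 4)
Step 4: +3 fires, +4 burnt (F count now 3)
Step 5: +1 fires, +3 burnt (F count now 1)
Step 6: +0 fires, +1 burnt (F count now 0)
Fire out after step 6
Initially T: 20, now '.': 29
Total burnt (originally-T cells now '.'): 19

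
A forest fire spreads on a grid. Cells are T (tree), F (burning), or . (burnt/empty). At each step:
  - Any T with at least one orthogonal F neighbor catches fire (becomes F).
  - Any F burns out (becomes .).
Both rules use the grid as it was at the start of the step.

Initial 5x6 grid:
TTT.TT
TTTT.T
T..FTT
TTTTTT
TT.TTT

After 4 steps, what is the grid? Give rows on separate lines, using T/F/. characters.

Step 1: 3 trees catch fire, 1 burn out
  TTT.TT
  TTTF.T
  T...FT
  TTTFTT
  TT.TTT
Step 2: 5 trees catch fire, 3 burn out
  TTT.TT
  TTF..T
  T....F
  TTF.FT
  TT.FTT
Step 3: 6 trees catch fire, 5 burn out
  TTF.TT
  TF...F
  T.....
  TF...F
  TT..FT
Step 4: 6 trees catch fire, 6 burn out
  TF..TF
  F.....
  T.....
  F.....
  TF...F

TF..TF
F.....
T.....
F.....
TF...F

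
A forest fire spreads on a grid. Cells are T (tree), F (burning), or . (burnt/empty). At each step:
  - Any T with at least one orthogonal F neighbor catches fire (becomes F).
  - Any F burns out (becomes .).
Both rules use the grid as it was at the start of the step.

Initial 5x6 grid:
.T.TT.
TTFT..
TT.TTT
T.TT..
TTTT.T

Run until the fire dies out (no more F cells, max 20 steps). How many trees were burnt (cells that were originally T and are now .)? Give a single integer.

Answer: 18

Derivation:
Step 1: +2 fires, +1 burnt (F count now 2)
Step 2: +5 fires, +2 burnt (F count now 5)
Step 3: +4 fires, +5 burnt (F count now 4)
Step 4: +4 fires, +4 burnt (F count now 4)
Step 5: +2 fires, +4 burnt (F count now 2)
Step 6: +1 fires, +2 burnt (F count now 1)
Step 7: +0 fires, +1 burnt (F count now 0)
Fire out after step 7
Initially T: 19, now '.': 29
Total burnt (originally-T cells now '.'): 18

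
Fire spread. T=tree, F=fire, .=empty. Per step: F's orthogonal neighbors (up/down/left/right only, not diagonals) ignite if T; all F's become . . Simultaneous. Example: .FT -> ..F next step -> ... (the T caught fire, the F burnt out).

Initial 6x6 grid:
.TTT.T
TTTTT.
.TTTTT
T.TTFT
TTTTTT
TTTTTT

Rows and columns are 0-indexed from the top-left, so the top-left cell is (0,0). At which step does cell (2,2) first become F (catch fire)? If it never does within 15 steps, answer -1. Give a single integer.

Step 1: cell (2,2)='T' (+4 fires, +1 burnt)
Step 2: cell (2,2)='T' (+7 fires, +4 burnt)
Step 3: cell (2,2)='F' (+5 fires, +7 burnt)
  -> target ignites at step 3
Step 4: cell (2,2)='.' (+5 fires, +5 burnt)
Step 5: cell (2,2)='.' (+4 fires, +5 burnt)
Step 6: cell (2,2)='.' (+4 fires, +4 burnt)
Step 7: cell (2,2)='.' (+0 fires, +4 burnt)
  fire out at step 7

3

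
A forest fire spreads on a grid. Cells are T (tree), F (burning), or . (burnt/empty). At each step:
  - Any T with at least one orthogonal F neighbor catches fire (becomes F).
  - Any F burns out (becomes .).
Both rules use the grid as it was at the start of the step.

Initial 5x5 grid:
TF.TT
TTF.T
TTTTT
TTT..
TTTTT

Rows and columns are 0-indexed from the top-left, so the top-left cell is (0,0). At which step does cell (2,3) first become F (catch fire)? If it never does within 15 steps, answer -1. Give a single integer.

Step 1: cell (2,3)='T' (+3 fires, +2 burnt)
Step 2: cell (2,3)='F' (+4 fires, +3 burnt)
  -> target ignites at step 2
Step 3: cell (2,3)='.' (+4 fires, +4 burnt)
Step 4: cell (2,3)='.' (+4 fires, +4 burnt)
Step 5: cell (2,3)='.' (+3 fires, +4 burnt)
Step 6: cell (2,3)='.' (+1 fires, +3 burnt)
Step 7: cell (2,3)='.' (+0 fires, +1 burnt)
  fire out at step 7

2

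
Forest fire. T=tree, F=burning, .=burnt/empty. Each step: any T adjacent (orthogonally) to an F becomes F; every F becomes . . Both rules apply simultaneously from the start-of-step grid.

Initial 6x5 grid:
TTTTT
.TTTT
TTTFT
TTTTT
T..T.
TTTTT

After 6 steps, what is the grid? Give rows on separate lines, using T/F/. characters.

Step 1: 4 trees catch fire, 1 burn out
  TTTTT
  .TTFT
  TTF.F
  TTTFT
  T..T.
  TTTTT
Step 2: 7 trees catch fire, 4 burn out
  TTTFT
  .TF.F
  TF...
  TTF.F
  T..F.
  TTTTT
Step 3: 6 trees catch fire, 7 burn out
  TTF.F
  .F...
  F....
  TF...
  T....
  TTTFT
Step 4: 4 trees catch fire, 6 burn out
  TF...
  .....
  .....
  F....
  T....
  TTF.F
Step 5: 3 trees catch fire, 4 burn out
  F....
  .....
  .....
  .....
  F....
  TF...
Step 6: 1 trees catch fire, 3 burn out
  .....
  .....
  .....
  .....
  .....
  F....

.....
.....
.....
.....
.....
F....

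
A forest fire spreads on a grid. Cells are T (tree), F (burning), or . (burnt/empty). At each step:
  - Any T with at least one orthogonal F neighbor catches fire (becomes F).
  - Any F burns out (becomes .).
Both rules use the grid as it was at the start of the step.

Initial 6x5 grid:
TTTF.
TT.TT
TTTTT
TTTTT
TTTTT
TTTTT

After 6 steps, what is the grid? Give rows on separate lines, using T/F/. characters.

Step 1: 2 trees catch fire, 1 burn out
  TTF..
  TT.FT
  TTTTT
  TTTTT
  TTTTT
  TTTTT
Step 2: 3 trees catch fire, 2 burn out
  TF...
  TT..F
  TTTFT
  TTTTT
  TTTTT
  TTTTT
Step 3: 5 trees catch fire, 3 burn out
  F....
  TF...
  TTF.F
  TTTFT
  TTTTT
  TTTTT
Step 4: 5 trees catch fire, 5 burn out
  .....
  F....
  TF...
  TTF.F
  TTTFT
  TTTTT
Step 5: 5 trees catch fire, 5 burn out
  .....
  .....
  F....
  TF...
  TTF.F
  TTTFT
Step 6: 4 trees catch fire, 5 burn out
  .....
  .....
  .....
  F....
  TF...
  TTF.F

.....
.....
.....
F....
TF...
TTF.F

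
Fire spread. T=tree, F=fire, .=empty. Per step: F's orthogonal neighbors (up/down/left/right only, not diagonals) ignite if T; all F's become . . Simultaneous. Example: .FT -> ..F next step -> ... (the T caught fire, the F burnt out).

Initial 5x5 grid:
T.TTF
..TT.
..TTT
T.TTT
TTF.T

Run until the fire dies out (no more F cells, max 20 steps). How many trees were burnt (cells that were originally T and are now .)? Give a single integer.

Answer: 14

Derivation:
Step 1: +3 fires, +2 burnt (F count now 3)
Step 2: +5 fires, +3 burnt (F count now 5)
Step 3: +4 fires, +5 burnt (F count now 4)
Step 4: +2 fires, +4 burnt (F count now 2)
Step 5: +0 fires, +2 burnt (F count now 0)
Fire out after step 5
Initially T: 15, now '.': 24
Total burnt (originally-T cells now '.'): 14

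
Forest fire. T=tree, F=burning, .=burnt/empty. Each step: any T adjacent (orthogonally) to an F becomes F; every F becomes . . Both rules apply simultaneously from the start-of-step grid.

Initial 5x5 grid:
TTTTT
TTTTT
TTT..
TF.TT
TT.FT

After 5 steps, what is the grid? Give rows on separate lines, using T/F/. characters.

Step 1: 5 trees catch fire, 2 burn out
  TTTTT
  TTTTT
  TFT..
  F..FT
  TF..F
Step 2: 5 trees catch fire, 5 burn out
  TTTTT
  TFTTT
  F.F..
  ....F
  F....
Step 3: 3 trees catch fire, 5 burn out
  TFTTT
  F.FTT
  .....
  .....
  .....
Step 4: 3 trees catch fire, 3 burn out
  F.FTT
  ...FT
  .....
  .....
  .....
Step 5: 2 trees catch fire, 3 burn out
  ...FT
  ....F
  .....
  .....
  .....

...FT
....F
.....
.....
.....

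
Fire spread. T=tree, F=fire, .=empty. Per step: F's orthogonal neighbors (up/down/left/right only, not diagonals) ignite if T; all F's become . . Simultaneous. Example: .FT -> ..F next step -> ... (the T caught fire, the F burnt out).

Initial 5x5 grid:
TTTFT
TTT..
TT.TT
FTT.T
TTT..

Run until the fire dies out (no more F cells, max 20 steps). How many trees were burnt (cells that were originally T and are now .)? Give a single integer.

Step 1: +5 fires, +2 burnt (F count now 5)
Step 2: +6 fires, +5 burnt (F count now 6)
Step 3: +3 fires, +6 burnt (F count now 3)
Step 4: +0 fires, +3 burnt (F count now 0)
Fire out after step 4
Initially T: 17, now '.': 22
Total burnt (originally-T cells now '.'): 14

Answer: 14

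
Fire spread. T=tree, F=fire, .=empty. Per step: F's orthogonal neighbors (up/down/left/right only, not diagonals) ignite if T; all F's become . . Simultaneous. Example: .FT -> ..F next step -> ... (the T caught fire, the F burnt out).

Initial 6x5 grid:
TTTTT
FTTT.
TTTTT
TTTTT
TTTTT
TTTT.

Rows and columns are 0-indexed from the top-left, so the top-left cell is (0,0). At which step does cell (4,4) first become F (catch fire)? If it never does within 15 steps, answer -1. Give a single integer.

Step 1: cell (4,4)='T' (+3 fires, +1 burnt)
Step 2: cell (4,4)='T' (+4 fires, +3 burnt)
Step 3: cell (4,4)='T' (+5 fires, +4 burnt)
Step 4: cell (4,4)='T' (+5 fires, +5 burnt)
Step 5: cell (4,4)='T' (+5 fires, +5 burnt)
Step 6: cell (4,4)='T' (+3 fires, +5 burnt)
Step 7: cell (4,4)='F' (+2 fires, +3 burnt)
  -> target ignites at step 7
Step 8: cell (4,4)='.' (+0 fires, +2 burnt)
  fire out at step 8

7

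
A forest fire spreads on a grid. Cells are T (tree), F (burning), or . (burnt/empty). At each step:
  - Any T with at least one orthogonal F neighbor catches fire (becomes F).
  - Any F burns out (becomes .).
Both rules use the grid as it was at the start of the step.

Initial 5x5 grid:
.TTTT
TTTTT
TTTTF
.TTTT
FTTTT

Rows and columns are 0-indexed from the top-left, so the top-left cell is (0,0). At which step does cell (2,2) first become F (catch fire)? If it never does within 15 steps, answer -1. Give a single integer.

Step 1: cell (2,2)='T' (+4 fires, +2 burnt)
Step 2: cell (2,2)='F' (+7 fires, +4 burnt)
  -> target ignites at step 2
Step 3: cell (2,2)='.' (+5 fires, +7 burnt)
Step 4: cell (2,2)='.' (+3 fires, +5 burnt)
Step 5: cell (2,2)='.' (+2 fires, +3 burnt)
Step 6: cell (2,2)='.' (+0 fires, +2 burnt)
  fire out at step 6

2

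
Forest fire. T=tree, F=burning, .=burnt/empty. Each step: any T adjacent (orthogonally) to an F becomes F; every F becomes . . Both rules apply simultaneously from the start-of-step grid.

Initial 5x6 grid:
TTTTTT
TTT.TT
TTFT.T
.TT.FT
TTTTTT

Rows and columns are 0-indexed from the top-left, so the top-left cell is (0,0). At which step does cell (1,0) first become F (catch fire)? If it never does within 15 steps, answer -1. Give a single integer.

Step 1: cell (1,0)='T' (+6 fires, +2 burnt)
Step 2: cell (1,0)='T' (+8 fires, +6 burnt)
Step 3: cell (1,0)='F' (+5 fires, +8 burnt)
  -> target ignites at step 3
Step 4: cell (1,0)='.' (+5 fires, +5 burnt)
Step 5: cell (1,0)='.' (+0 fires, +5 burnt)
  fire out at step 5

3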